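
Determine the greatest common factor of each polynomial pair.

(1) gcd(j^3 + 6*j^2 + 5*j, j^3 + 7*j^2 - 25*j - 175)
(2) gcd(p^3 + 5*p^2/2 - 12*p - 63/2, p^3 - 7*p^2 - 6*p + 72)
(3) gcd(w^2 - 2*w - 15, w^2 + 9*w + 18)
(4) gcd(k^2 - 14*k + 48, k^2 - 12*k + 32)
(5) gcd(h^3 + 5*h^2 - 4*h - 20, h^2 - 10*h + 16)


(1) = gcd(j*(j + 1)*(j + 5), (j - 5)*(j + 5)*(j + 7)) = j + 5
(2) = p + 3
(3) = gcd((w - 5)*(w + 3), (w + 3)*(w + 6)) = w + 3
(4) = gcd((k - 8)*(k - 6), (k - 8)*(k - 4)) = k - 8
(5) = gcd((h - 2)*(h + 2)*(h + 5), (h - 8)*(h - 2)) = h - 2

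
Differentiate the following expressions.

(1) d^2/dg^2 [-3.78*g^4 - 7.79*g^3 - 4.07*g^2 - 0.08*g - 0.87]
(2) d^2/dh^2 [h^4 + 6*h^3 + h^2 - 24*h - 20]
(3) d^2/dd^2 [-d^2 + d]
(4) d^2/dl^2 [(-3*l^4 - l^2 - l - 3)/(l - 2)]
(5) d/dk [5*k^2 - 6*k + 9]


(1) = -45.36*g^2 - 46.74*g - 8.14
(2) = 12*h^2 + 36*h + 2
(3) = -2
(4) = 6*(-3*l^4 + 16*l^3 - 24*l^2 - 3)/(l^3 - 6*l^2 + 12*l - 8)
(5) = 10*k - 6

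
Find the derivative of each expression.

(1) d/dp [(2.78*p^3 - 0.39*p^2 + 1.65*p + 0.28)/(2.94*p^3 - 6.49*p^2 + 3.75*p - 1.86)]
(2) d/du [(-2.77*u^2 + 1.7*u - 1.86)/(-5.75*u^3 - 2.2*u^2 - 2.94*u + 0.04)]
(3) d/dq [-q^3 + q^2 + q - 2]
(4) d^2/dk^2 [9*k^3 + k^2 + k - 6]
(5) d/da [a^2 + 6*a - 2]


(1) = (-16.8956*p^4 + 11.148*p^3 - 8.736*p^2 + 5.0852*p - 4.119)/(8.6436*p^6 - 38.1612*p^5 + 64.1701*p^4 - 59.6118*p^3 + 38.2053*p^2 - 13.95*p + 3.4596)
(2) = (-15.9275*u^4 + 19.55*u^3 - 20.2012*u^2 - 8.4056*u - 5.4004)/(33.0625*u^6 + 25.3*u^5 + 38.65*u^4 + 12.476*u^3 + 8.4676*u^2 - 0.2352*u + 0.0016)
(3) = -3*q^2 + 2*q + 1
(4) = 54*k + 2
(5) = 2*a + 6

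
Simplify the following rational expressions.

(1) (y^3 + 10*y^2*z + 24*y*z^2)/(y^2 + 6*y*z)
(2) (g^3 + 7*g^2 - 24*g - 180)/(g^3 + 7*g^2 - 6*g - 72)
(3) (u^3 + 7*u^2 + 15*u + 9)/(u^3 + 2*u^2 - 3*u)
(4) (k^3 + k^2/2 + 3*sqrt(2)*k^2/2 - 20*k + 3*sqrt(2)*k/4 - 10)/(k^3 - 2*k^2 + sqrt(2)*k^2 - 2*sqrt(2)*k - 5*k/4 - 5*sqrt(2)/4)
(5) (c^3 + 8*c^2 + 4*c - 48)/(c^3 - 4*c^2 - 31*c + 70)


(1) = y + 4*z
(2) = (g^2 + g - 30)/(g^2 + g - 12)
(3) = (u^2 + 4*u + 3)/(u^2 - u)
(4) = (16*k^2 + 24*sqrt(2)*k - 320)/(16*k^2 + k*(-40 + 16*sqrt(2)) - 40*sqrt(2))
(5) = (c^2 + 10*c + 24)/(c^2 - 2*c - 35)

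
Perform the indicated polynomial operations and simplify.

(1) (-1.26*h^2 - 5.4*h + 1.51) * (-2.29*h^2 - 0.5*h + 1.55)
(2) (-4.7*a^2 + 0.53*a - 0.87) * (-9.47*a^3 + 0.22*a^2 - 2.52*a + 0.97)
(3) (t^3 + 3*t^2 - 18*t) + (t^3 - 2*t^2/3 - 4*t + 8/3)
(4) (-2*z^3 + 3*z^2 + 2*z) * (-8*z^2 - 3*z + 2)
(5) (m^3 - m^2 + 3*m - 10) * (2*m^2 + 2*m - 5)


(1) = 2.8854*h^4 + 12.996*h^3 - 2.7109*h^2 - 9.125*h + 2.3405
(2) = 44.509*a^5 - 6.0531*a^4 + 20.1995*a^3 - 6.086*a^2 + 2.7065*a - 0.8439
(3) = 2*t^3 + 7*t^2/3 - 22*t + 8/3
(4) = 16*z^5 - 18*z^4 - 29*z^3 + 4*z
(5) = 2*m^5 - m^3 - 9*m^2 - 35*m + 50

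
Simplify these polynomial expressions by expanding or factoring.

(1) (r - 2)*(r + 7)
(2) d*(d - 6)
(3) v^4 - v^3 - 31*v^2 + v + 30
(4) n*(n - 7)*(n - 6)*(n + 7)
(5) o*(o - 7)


(1) = r^2 + 5*r - 14
(2) = d^2 - 6*d
(3) = (v - 6)*(v - 1)*(v + 1)*(v + 5)
(4) = n^4 - 6*n^3 - 49*n^2 + 294*n
(5) = o^2 - 7*o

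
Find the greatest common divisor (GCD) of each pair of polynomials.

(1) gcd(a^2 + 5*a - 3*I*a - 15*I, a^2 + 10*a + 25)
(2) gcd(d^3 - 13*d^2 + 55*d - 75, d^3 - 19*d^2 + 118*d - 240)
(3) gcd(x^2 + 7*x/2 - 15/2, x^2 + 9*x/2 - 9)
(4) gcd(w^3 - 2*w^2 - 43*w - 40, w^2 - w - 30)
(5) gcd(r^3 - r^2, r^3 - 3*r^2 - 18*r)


(1) = a + 5
(2) = d - 5
(3) = x - 3/2
(4) = gcd((w - 8)*(w + 1)*(w + 5), (w - 6)*(w + 5)) = w + 5
(5) = gcd(r^2*(r - 1), r*(r - 6)*(r + 3)) = r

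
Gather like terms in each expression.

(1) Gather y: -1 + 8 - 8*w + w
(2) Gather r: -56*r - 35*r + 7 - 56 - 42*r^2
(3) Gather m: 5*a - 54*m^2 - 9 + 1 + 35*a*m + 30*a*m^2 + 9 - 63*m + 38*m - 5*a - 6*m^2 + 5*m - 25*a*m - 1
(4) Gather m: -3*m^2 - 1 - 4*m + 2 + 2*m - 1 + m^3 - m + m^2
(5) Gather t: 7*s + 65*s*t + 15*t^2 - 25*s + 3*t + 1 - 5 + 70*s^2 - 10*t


(1) = 7 - 7*w
(2) = -42*r^2 - 91*r - 49
(3) = m^2*(30*a - 60) + m*(10*a - 20)
(4) = m^3 - 2*m^2 - 3*m
(5) = 70*s^2 - 18*s + 15*t^2 + t*(65*s - 7) - 4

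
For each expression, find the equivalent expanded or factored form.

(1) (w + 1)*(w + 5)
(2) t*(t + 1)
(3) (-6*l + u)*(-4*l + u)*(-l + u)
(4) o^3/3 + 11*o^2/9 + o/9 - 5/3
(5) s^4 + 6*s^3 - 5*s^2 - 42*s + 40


(1) = w^2 + 6*w + 5
(2) = t^2 + t
(3) = -24*l^3 + 34*l^2*u - 11*l*u^2 + u^3
(4) = (o/3 + 1)*(o - 1)*(o + 5/3)
(5) = (s - 2)*(s - 1)*(s + 4)*(s + 5)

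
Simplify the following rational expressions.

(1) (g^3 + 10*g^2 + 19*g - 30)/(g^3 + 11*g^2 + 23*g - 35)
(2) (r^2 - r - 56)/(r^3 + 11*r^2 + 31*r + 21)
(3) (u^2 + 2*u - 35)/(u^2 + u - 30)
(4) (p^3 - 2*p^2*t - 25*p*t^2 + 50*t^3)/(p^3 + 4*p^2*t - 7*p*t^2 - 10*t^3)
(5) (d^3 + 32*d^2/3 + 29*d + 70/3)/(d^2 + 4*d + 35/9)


(1) = (g + 6)/(g + 7)
(2) = (r - 8)/(r^2 + 4*r + 3)
(3) = (u + 7)/(u + 6)
(4) = (p - 5*t)/(p + t)
(5) = (3*d^2 + 27*d + 42)/(3*d + 7)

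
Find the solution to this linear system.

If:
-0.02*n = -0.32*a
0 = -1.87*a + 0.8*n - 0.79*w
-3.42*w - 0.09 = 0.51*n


Then:
a = -0.00
n = -0.03
w = -0.02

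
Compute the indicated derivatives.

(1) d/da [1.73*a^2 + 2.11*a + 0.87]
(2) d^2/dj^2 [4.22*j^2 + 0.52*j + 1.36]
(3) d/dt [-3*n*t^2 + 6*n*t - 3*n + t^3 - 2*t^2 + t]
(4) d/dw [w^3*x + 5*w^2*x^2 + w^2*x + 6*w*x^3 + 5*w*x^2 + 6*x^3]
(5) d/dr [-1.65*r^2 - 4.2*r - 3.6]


(1) = 3.46*a + 2.11
(2) = 8.44000000000000
(3) = -6*n*t + 6*n + 3*t^2 - 4*t + 1
(4) = x*(3*w^2 + 10*w*x + 2*w + 6*x^2 + 5*x)
(5) = -3.3*r - 4.2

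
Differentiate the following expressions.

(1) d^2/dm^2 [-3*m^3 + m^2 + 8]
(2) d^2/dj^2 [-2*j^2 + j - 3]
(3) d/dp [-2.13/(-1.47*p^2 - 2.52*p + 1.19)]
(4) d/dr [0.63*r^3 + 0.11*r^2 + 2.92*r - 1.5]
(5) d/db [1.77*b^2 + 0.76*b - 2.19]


(1) = 2 - 18*m
(2) = -4
(3) = (-6.2622*p - 5.3676)/(1.47*p^2 + 2.52*p - 1.19)^2
(4) = 1.89*r^2 + 0.22*r + 2.92
(5) = 3.54*b + 0.76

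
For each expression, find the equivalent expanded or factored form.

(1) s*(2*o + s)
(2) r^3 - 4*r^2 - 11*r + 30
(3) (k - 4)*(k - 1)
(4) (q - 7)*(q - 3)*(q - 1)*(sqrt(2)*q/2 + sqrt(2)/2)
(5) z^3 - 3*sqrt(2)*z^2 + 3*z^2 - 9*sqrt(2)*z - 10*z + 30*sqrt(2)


(1) = 2*o*s + s^2
(2) = (r - 5)*(r - 2)*(r + 3)
(3) = k^2 - 5*k + 4
(4) = sqrt(2)*q^4/2 - 5*sqrt(2)*q^3 + 10*sqrt(2)*q^2 + 5*sqrt(2)*q - 21*sqrt(2)/2
(5) = (z - 2)*(z + 5)*(z - 3*sqrt(2))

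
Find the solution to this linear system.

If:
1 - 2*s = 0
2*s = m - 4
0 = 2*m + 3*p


Then:
m = 5
p = -10/3
s = 1/2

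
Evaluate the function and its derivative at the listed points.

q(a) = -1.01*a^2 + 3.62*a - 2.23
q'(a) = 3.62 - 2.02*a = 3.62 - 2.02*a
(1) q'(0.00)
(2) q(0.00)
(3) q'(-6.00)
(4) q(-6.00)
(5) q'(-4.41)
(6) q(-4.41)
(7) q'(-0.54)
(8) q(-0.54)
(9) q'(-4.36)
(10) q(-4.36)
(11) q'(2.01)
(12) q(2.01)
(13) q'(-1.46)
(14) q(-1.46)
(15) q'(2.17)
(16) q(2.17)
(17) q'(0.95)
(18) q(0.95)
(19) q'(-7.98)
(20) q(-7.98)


(1) = 3.62
(2) = -2.23
(3) = 15.74
(4) = -60.31
(5) = 12.53
(6) = -37.84
(7) = 4.71
(8) = -4.48
(9) = 12.43
(10) = -37.21
(11) = -0.44
(12) = 0.97
(13) = 6.57
(14) = -9.67
(15) = -0.76
(16) = 0.87
(17) = 1.70
(18) = 0.30
(19) = 19.74
(20) = -95.43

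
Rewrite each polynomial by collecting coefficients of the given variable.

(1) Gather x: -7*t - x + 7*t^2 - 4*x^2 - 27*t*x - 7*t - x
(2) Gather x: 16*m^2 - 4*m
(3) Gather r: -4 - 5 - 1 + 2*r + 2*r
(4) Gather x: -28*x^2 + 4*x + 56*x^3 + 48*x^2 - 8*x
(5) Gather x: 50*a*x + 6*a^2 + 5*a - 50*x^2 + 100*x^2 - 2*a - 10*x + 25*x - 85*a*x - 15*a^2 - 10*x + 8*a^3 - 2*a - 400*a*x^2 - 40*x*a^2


(1) = 7*t^2 - 14*t - 4*x^2 + x*(-27*t - 2)
(2) = 16*m^2 - 4*m
(3) = 4*r - 10
(4) = 56*x^3 + 20*x^2 - 4*x
(5) = 8*a^3 - 9*a^2 + a + x^2*(50 - 400*a) + x*(-40*a^2 - 35*a + 5)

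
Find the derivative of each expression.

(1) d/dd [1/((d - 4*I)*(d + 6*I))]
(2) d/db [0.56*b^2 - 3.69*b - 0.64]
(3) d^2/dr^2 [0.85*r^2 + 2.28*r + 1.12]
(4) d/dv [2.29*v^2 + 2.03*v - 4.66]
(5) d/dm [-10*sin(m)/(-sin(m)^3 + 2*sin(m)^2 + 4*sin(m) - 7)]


(1) = 2*(-d - I)/(d^4 + 4*I*d^3 + 44*d^2 + 96*I*d + 576)
(2) = 1.12*b - 3.69
(3) = 1.70000000000000
(4) = 4.58*v + 2.03
(5) = 10*(-2*sin(m)^3 + 2*sin(m)^2 + 7)*cos(m)/(sin(m)^3 - 2*sin(m)^2 - 4*sin(m) + 7)^2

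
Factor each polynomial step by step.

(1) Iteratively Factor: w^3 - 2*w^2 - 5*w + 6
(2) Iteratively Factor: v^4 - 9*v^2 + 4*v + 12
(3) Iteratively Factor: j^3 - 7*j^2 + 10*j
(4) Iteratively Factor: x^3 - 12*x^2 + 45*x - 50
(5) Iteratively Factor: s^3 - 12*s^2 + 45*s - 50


(1) = (w - 1)*(w^2 - w - 6) = (w - 3)*(w - 1)*(w + 2)
(2) = (v - 2)*(v^3 + 2*v^2 - 5*v - 6) = (v - 2)*(v + 1)*(v^2 + v - 6) = (v - 2)*(v + 1)*(v + 3)*(v - 2)
(3) = (j)*(j^2 - 7*j + 10) = j*(j - 5)*(j - 2)
(4) = (x - 5)*(x^2 - 7*x + 10) = (x - 5)^2*(x - 2)
(5) = (s - 5)*(s^2 - 7*s + 10) = (s - 5)*(s - 2)*(s - 5)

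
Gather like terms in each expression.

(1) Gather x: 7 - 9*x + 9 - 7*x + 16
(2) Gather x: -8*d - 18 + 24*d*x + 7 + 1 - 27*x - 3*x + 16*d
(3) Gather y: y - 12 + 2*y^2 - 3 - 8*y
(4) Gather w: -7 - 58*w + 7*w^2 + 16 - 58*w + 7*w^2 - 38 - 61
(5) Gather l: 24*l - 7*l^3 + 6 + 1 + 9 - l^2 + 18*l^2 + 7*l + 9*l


(1) = 32 - 16*x
(2) = 8*d + x*(24*d - 30) - 10
(3) = 2*y^2 - 7*y - 15
(4) = 14*w^2 - 116*w - 90
(5) = -7*l^3 + 17*l^2 + 40*l + 16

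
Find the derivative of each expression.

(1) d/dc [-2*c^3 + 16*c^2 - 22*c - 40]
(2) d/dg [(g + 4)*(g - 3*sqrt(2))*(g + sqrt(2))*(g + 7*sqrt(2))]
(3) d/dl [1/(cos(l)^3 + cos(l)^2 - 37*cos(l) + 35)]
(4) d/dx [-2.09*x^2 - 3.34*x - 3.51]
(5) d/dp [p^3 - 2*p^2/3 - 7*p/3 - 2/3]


(1) = -6*c^2 + 32*c - 22
(2) = 4*g^3 + 12*g^2 + 15*sqrt(2)*g^2 - 68*g + 40*sqrt(2)*g - 136 - 42*sqrt(2)
(3) = (3*cos(l)^2 + 2*cos(l) - 37)*sin(l)/(cos(l)^3 + cos(l)^2 - 37*cos(l) + 35)^2
(4) = -4.18*x - 3.34
(5) = 3*p^2 - 4*p/3 - 7/3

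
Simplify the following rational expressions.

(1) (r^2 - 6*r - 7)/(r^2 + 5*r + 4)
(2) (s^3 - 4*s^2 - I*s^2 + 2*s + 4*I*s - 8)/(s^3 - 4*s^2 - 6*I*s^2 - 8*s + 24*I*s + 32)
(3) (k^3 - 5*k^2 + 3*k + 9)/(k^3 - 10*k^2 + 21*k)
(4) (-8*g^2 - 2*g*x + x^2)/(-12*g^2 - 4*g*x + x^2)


(1) = (r - 7)/(r + 4)
(2) = (s + I)/(s - 4*I)
(3) = (k^2 - 2*k - 3)/(k^2 - 7*k)
(4) = (-4*g + x)/(-6*g + x)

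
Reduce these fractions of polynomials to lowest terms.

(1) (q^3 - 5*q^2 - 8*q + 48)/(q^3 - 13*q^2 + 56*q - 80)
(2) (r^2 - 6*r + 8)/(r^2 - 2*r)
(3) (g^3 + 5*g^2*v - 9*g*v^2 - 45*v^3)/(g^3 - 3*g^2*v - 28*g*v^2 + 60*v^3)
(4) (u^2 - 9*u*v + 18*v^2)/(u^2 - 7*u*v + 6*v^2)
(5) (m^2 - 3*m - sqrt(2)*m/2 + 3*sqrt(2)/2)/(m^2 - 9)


(1) = (q + 3)/(q - 5)
(2) = (r - 4)/r
(3) = (g^2 - 9*v^2)/(g^2 - 8*g*v + 12*v^2)
(4) = (u - 3*v)/(u - v)
(5) = (2*m - sqrt(2))/(2*m + 6)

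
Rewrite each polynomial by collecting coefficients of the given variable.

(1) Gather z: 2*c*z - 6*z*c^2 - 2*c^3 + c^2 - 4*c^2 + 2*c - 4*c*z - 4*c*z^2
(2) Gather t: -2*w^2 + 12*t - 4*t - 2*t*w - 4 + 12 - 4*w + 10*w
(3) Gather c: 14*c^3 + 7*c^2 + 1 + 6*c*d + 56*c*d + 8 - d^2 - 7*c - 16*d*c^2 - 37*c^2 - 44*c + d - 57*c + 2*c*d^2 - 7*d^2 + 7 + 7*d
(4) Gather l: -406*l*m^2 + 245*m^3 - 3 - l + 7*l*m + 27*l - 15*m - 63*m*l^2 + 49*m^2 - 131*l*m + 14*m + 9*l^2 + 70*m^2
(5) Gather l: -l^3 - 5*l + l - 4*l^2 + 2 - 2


(1) = -2*c^3 - 3*c^2 - 4*c*z^2 + 2*c + z*(-6*c^2 - 2*c)
(2) = t*(8 - 2*w) - 2*w^2 + 6*w + 8
(3) = 14*c^3 + c^2*(-16*d - 30) + c*(2*d^2 + 62*d - 108) - 8*d^2 + 8*d + 16
(4) = l^2*(9 - 63*m) + l*(-406*m^2 - 124*m + 26) + 245*m^3 + 119*m^2 - m - 3
(5) = -l^3 - 4*l^2 - 4*l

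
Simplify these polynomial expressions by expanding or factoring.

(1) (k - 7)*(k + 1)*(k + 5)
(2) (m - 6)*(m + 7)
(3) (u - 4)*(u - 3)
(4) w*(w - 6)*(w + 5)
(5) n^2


(1) = k^3 - k^2 - 37*k - 35
(2) = m^2 + m - 42
(3) = u^2 - 7*u + 12
(4) = w^3 - w^2 - 30*w
(5) = n^2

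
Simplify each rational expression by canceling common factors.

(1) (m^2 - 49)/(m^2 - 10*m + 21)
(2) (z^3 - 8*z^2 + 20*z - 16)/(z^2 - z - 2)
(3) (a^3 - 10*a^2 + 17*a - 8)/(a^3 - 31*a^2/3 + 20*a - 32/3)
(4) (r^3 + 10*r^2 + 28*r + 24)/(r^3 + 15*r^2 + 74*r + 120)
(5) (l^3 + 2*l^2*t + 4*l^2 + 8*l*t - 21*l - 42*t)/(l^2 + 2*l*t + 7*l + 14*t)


(1) = (m + 7)/(m - 3)
(2) = (z^2 - 6*z + 8)/(z + 1)
(3) = (3*a - 3)/(3*a - 4)
(4) = (r^2 + 4*r + 4)/(r^2 + 9*r + 20)
(5) = l - 3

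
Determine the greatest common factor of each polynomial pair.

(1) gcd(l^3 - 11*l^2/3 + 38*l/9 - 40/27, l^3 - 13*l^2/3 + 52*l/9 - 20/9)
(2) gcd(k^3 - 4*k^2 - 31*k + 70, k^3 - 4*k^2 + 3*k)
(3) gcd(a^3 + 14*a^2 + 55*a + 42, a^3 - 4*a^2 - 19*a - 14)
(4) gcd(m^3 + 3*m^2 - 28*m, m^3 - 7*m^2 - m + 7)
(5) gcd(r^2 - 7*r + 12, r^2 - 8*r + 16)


(1) = l^2 - 7*l/3 + 10/9
(2) = gcd((k - 7)*(k - 2)*(k + 5), k*(k - 3)*(k - 1)) = 1
(3) = a + 1
(4) = gcd(m*(m - 4)*(m + 7), (m - 7)*(m - 1)*(m + 1)) = 1
(5) = r - 4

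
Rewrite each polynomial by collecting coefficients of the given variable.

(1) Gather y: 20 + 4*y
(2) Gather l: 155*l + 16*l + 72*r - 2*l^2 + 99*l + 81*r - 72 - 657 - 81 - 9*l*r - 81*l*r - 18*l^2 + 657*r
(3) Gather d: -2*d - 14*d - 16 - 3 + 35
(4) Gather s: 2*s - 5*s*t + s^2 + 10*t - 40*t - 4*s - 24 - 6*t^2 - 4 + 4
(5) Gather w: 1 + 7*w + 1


(1) = 4*y + 20
(2) = -20*l^2 + l*(270 - 90*r) + 810*r - 810
(3) = 16 - 16*d
(4) = s^2 + s*(-5*t - 2) - 6*t^2 - 30*t - 24
(5) = 7*w + 2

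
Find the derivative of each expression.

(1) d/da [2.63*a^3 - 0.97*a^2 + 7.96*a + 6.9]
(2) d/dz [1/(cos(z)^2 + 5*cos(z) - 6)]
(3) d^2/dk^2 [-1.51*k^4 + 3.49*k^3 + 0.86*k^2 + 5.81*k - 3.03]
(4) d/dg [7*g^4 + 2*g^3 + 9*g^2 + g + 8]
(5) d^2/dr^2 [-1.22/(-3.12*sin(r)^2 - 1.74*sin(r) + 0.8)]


(1) = 7.89*a^2 - 1.94*a + 7.96
(2) = (2*cos(z) + 5)*sin(z)/(cos(z)^2 + 5*cos(z) - 6)^2
(3) = -18.12*k^2 + 20.94*k + 1.72
(4) = 28*g^3 + 6*g^2 + 18*g + 1
(5) = (-47.503872*sin(r)^4 - 19.869408*sin(r)^3 + 55.381656*sin(r)^2 + 38.040576*sin(r) + 13.477584)/(3.12*sin(r)^2 + 1.74*sin(r) - 0.8)^3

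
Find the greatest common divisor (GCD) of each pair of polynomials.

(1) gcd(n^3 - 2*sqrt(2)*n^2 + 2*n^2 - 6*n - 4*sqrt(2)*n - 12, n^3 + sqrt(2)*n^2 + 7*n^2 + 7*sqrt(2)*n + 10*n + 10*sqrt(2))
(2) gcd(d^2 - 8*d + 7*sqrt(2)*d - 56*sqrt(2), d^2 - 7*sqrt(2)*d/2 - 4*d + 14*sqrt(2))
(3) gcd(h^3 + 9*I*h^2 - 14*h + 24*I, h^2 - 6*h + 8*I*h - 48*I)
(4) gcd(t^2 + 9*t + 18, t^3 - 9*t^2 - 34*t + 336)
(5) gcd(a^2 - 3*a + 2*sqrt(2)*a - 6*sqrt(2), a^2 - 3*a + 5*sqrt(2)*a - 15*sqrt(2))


(1) = gcd((n + 2)*(n - 3*sqrt(2))*(n + sqrt(2)), (n + 2)*(n + 5)*(n + sqrt(2))) = n^2 + n*(sqrt(2) + 2) + 2*sqrt(2)
(2) = gcd((d - 8)*(d + 7*sqrt(2)), (d - 4)*(d - 7*sqrt(2)/2)) = 1
(3) = 1
(4) = gcd((t + 3)*(t + 6), (t - 8)*(t - 7)*(t + 6)) = t + 6
(5) = a - 3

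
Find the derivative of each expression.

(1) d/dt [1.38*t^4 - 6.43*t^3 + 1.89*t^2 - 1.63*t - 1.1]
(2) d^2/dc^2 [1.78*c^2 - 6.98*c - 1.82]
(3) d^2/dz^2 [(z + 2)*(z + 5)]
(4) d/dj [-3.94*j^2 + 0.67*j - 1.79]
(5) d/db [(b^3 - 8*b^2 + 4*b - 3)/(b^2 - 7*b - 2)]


(1) = 5.52*t^3 - 19.29*t^2 + 3.78*t - 1.63
(2) = 3.56000000000000
(3) = 2
(4) = 0.67 - 7.88*j
(5) = (b^4 - 14*b^3 + 46*b^2 + 38*b - 29)/(b^4 - 14*b^3 + 45*b^2 + 28*b + 4)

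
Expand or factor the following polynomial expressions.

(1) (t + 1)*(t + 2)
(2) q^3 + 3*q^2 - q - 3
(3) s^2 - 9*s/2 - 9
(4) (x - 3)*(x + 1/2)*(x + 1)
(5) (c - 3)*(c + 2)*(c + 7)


(1) = t^2 + 3*t + 2
(2) = (q - 1)*(q + 1)*(q + 3)
(3) = (s - 6)*(s + 3/2)
(4) = x^3 - 3*x^2/2 - 4*x - 3/2
(5) = c^3 + 6*c^2 - 13*c - 42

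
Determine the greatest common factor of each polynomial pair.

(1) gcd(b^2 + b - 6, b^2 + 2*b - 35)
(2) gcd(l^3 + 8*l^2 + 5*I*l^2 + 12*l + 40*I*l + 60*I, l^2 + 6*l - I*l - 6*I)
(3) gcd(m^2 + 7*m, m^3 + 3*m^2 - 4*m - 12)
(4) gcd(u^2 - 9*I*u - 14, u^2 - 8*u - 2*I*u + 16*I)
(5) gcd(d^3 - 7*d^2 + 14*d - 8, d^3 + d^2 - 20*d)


(1) = gcd((b - 2)*(b + 3), (b - 5)*(b + 7)) = 1
(2) = gcd((l + 2)*(l + 6)*(l + 5*I), (l + 6)*(l - I)) = l + 6
(3) = 1
(4) = u - 2*I
(5) = d - 4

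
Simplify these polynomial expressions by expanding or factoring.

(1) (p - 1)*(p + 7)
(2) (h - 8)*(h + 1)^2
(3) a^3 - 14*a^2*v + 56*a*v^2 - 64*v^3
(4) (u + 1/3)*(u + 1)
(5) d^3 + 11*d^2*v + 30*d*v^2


(1) = p^2 + 6*p - 7
(2) = h^3 - 6*h^2 - 15*h - 8
(3) = (a - 8*v)*(a - 4*v)*(a - 2*v)
(4) = u^2 + 4*u/3 + 1/3
(5) = d*(d + 5*v)*(d + 6*v)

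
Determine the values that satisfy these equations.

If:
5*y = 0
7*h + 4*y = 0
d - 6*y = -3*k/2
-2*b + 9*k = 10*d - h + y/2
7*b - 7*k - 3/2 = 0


Then:
b = 18/77
d = -9/308
h = 0
k = 3/154
y = 0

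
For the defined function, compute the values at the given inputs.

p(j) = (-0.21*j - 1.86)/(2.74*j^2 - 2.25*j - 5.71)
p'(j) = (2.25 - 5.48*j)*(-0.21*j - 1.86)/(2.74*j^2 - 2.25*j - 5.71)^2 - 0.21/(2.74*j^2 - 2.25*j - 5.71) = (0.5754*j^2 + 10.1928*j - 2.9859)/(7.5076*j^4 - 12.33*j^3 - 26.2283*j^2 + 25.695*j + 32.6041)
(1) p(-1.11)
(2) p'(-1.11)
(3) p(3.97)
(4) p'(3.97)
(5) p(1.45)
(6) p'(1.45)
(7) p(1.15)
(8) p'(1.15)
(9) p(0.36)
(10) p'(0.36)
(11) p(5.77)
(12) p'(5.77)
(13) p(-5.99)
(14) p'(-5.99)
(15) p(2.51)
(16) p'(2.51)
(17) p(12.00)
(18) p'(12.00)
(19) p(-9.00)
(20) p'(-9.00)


(1) = -9.95
(2) = -508.70
(3) = -0.09
(4) = 0.06
(5) = 0.67
(6) = 1.26
(7) = 0.45
(8) = 0.43
(9) = 0.31
(10) = 0.02
(11) = -0.04
(12) = 0.01
(13) = -0.01
(14) = -0.00
(15) = -0.40
(16) = 0.75
(17) = -0.01
(18) = 0.00
(19) = 0.00
(20) = -0.00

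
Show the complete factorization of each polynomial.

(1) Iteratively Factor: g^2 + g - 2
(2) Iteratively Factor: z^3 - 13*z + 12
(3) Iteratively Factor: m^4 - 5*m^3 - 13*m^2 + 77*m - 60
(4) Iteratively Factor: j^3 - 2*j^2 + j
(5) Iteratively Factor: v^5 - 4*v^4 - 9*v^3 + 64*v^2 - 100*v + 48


(1) = (g + 2)*(g - 1)
(2) = (z + 4)*(z^2 - 4*z + 3) = (z - 3)*(z + 4)*(z - 1)
(3) = (m - 1)*(m^3 - 4*m^2 - 17*m + 60) = (m - 5)*(m - 1)*(m^2 + m - 12) = (m - 5)*(m - 3)*(m - 1)*(m + 4)
(4) = (j)*(j^2 - 2*j + 1) = j*(j - 1)*(j - 1)
(5) = (v - 1)*(v^4 - 3*v^3 - 12*v^2 + 52*v - 48) = (v - 2)*(v - 1)*(v^3 - v^2 - 14*v + 24) = (v - 3)*(v - 2)*(v - 1)*(v^2 + 2*v - 8) = (v - 3)*(v - 2)*(v - 1)*(v + 4)*(v - 2)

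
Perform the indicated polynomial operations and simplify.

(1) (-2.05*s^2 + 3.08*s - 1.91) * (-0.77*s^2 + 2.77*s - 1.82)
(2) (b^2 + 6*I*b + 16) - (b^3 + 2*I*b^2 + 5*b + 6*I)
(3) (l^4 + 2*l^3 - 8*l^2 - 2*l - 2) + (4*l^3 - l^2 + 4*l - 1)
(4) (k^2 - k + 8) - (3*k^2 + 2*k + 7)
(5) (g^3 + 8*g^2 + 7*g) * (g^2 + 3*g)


(1) = 1.5785*s^4 - 8.0501*s^3 + 13.7333*s^2 - 10.8963*s + 3.4762
(2) = -b^3 + b^2 - 2*I*b^2 - 5*b + 6*I*b + 16 - 6*I
(3) = l^4 + 6*l^3 - 9*l^2 + 2*l - 3
(4) = -2*k^2 - 3*k + 1
(5) = g^5 + 11*g^4 + 31*g^3 + 21*g^2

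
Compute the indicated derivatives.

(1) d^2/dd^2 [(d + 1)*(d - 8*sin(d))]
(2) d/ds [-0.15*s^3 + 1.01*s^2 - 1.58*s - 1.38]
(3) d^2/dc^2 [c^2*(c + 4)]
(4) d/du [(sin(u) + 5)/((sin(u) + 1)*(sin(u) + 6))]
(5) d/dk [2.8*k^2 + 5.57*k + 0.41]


(1) = 2*(4*d + 4)*sin(d) - 16*cos(d) + 2
(2) = -0.45*s^2 + 2.02*s - 1.58
(3) = 6*c + 8
(4) = (-10*sin(u) + cos(u)^2 - 30)*cos(u)/((sin(u) + 1)^2*(sin(u) + 6)^2)
(5) = 5.6*k + 5.57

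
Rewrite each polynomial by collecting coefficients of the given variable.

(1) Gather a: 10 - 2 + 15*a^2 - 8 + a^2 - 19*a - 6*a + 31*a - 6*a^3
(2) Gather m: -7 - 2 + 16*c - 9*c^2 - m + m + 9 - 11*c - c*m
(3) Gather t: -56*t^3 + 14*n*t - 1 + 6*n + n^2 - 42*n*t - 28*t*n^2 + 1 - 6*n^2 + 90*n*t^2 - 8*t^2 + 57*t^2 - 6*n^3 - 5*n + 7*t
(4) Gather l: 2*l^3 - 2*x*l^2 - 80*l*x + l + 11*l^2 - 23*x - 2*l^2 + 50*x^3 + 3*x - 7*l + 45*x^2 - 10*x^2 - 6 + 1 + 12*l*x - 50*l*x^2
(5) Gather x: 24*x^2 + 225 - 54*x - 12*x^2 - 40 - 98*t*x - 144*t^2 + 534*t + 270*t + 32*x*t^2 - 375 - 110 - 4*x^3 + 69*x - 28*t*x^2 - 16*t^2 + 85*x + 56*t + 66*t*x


(1) = -6*a^3 + 16*a^2 + 6*a
(2) = -9*c^2 - c*m + 5*c
(3) = -6*n^3 - 5*n^2 + n - 56*t^3 + t^2*(90*n + 49) + t*(-28*n^2 - 28*n + 7)
(4) = 2*l^3 + l^2*(9 - 2*x) + l*(-50*x^2 - 68*x - 6) + 50*x^3 + 35*x^2 - 20*x - 5
(5) = -160*t^2 + 860*t - 4*x^3 + x^2*(12 - 28*t) + x*(32*t^2 - 32*t + 100) - 300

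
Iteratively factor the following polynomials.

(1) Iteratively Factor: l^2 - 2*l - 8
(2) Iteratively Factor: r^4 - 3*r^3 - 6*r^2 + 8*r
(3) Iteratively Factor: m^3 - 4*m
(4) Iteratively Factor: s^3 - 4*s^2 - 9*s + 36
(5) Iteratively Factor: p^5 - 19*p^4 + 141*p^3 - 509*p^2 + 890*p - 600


(1) = (l + 2)*(l - 4)
(2) = (r + 2)*(r^3 - 5*r^2 + 4*r) = (r - 4)*(r + 2)*(r^2 - r) = (r - 4)*(r - 1)*(r + 2)*(r)
(3) = (m + 2)*(m^2 - 2*m) = m*(m + 2)*(m - 2)
(4) = (s + 3)*(s^2 - 7*s + 12) = (s - 3)*(s + 3)*(s - 4)
(5) = (p - 4)*(p^4 - 15*p^3 + 81*p^2 - 185*p + 150) = (p - 4)*(p - 2)*(p^3 - 13*p^2 + 55*p - 75) = (p - 4)*(p - 3)*(p - 2)*(p^2 - 10*p + 25) = (p - 5)*(p - 4)*(p - 3)*(p - 2)*(p - 5)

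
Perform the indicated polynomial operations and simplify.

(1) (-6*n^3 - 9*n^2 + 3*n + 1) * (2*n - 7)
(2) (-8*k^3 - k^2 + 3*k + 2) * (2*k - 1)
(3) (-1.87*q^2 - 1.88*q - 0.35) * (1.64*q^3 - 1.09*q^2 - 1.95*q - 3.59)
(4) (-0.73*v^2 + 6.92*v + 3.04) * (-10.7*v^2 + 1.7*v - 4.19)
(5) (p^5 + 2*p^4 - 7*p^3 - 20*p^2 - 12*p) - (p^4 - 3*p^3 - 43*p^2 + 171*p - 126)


(1) = -12*n^4 + 24*n^3 + 69*n^2 - 19*n - 7
(2) = -16*k^4 + 6*k^3 + 7*k^2 + k - 2
(3) = -3.0668*q^5 - 1.0449*q^4 + 5.1217*q^3 + 10.7608*q^2 + 7.4317*q + 1.2565
(4) = 7.811*v^4 - 75.285*v^3 - 17.7053*v^2 - 23.8268*v - 12.7376
(5) = p^5 + p^4 - 4*p^3 + 23*p^2 - 183*p + 126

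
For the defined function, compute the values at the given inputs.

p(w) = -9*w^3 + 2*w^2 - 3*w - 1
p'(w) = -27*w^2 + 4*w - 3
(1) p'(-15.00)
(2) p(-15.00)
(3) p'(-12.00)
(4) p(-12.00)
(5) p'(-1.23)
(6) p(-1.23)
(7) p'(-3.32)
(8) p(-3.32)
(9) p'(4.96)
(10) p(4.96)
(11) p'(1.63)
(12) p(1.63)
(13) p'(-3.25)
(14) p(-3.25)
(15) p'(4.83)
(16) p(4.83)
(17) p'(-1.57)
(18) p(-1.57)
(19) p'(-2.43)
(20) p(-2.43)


(1) = -6138.00
(2) = 30869.00
(3) = -3939.00
(4) = 15875.00
(5) = -48.77
(6) = 22.46
(7) = -313.88
(8) = 360.35
(9) = -647.40
(10) = -1064.89
(11) = -68.22
(12) = -39.55
(13) = -301.19
(14) = 338.83
(15) = -613.56
(16) = -982.94
(17) = -75.83
(18) = 43.47
(19) = -172.15
(20) = 147.24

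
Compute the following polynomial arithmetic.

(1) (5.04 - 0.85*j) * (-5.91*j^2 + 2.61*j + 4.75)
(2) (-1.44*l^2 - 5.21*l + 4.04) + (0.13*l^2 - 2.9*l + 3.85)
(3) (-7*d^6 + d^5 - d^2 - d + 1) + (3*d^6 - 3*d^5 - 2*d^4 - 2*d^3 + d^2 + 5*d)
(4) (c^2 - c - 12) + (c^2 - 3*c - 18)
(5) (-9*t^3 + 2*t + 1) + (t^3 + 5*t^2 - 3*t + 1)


(1) = 5.0235*j^3 - 32.0049*j^2 + 9.1169*j + 23.94
(2) = -1.31*l^2 - 8.11*l + 7.89
(3) = -4*d^6 - 2*d^5 - 2*d^4 - 2*d^3 + 4*d + 1
(4) = 2*c^2 - 4*c - 30
(5) = -8*t^3 + 5*t^2 - t + 2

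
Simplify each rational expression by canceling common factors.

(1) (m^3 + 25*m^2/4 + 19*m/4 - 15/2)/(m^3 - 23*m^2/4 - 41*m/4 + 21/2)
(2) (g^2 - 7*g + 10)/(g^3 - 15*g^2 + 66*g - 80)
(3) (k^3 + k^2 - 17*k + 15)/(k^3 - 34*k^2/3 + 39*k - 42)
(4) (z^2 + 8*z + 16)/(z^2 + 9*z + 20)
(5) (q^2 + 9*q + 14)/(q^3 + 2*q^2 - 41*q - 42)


(1) = (m + 5)/(m - 7)
(2) = 1/(g - 8)
(3) = (3*k^2 + 12*k - 15)/(3*k^2 - 25*k + 42)
(4) = (z + 4)/(z + 5)
(5) = (q + 2)/(q^2 - 5*q - 6)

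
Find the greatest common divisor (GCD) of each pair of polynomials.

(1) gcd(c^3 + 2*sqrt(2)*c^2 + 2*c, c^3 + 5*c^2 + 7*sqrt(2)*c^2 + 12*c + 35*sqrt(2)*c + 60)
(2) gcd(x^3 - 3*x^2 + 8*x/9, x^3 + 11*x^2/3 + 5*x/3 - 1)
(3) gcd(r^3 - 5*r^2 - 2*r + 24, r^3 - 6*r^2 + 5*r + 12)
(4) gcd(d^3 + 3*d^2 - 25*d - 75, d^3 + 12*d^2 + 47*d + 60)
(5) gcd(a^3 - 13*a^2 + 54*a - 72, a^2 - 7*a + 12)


(1) = c + sqrt(2)
(2) = x - 1/3
(3) = gcd((r - 4)*(r - 3)*(r + 2), (r - 4)*(r - 3)*(r + 1)) = r^2 - 7*r + 12
(4) = gcd((d - 5)*(d + 3)*(d + 5), (d + 3)*(d + 4)*(d + 5)) = d^2 + 8*d + 15
(5) = a^2 - 7*a + 12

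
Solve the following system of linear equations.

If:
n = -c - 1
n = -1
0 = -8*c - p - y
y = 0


Then:
c = 0
n = -1
p = 0
y = 0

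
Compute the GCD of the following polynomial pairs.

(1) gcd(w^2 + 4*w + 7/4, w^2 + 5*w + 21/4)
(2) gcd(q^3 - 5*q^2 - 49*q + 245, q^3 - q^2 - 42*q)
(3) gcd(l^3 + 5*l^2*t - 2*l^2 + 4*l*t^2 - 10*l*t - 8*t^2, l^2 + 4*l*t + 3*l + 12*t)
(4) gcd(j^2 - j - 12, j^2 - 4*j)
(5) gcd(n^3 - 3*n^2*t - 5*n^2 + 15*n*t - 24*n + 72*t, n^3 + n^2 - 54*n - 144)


(1) = gcd((w + 1/2)*(w + 7/2), (w + 3/2)*(w + 7/2)) = w + 7/2
(2) = gcd((q - 7)*(q - 5)*(q + 7), q*(q - 7)*(q + 6)) = q - 7
(3) = l + 4*t
(4) = gcd((j - 4)*(j + 3), j*(j - 4)) = j - 4
(5) = n^2 - 5*n - 24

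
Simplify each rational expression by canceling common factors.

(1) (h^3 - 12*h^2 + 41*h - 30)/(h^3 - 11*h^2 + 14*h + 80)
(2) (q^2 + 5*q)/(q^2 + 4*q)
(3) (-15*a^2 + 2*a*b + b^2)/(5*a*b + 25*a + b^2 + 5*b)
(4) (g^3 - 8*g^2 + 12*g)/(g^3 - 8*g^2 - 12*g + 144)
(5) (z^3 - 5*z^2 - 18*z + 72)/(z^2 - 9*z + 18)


(1) = (h^2 - 7*h + 6)/(h^2 - 6*h - 16)
(2) = (q + 5)/(q + 4)
(3) = (-3*a + b)/(b + 5)
(4) = (g^2 - 2*g)/(g^2 - 2*g - 24)
(5) = z + 4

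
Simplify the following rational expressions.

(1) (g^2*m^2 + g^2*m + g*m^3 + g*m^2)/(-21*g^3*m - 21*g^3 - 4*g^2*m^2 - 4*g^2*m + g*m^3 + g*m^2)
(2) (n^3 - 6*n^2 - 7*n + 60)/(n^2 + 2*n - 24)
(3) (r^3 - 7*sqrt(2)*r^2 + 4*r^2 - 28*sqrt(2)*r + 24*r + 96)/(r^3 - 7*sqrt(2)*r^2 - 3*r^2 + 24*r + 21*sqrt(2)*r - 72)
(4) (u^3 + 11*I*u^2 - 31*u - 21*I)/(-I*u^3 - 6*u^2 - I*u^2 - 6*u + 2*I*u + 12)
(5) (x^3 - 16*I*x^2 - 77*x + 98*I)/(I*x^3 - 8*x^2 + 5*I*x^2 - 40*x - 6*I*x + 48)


(1) = (-g*m - m^2)/(21*g^2 + 4*g*m - m^2)
(2) = (n^2 - 2*n - 15)/(n + 6)
(3) = (r + 4)/(r - 3)
(4) = (I*u^3 - 11*u^2 - 31*I*u + 21)/(u^3 + u^2*(1 - 6*I) + u*(-2 - 6*I) + 12*I)
(5) = (-I*x^3 - 16*x^2 + 77*I*x + 98)/(x^3 + x^2*(5 + 8*I) + x*(-6 + 40*I) - 48*I)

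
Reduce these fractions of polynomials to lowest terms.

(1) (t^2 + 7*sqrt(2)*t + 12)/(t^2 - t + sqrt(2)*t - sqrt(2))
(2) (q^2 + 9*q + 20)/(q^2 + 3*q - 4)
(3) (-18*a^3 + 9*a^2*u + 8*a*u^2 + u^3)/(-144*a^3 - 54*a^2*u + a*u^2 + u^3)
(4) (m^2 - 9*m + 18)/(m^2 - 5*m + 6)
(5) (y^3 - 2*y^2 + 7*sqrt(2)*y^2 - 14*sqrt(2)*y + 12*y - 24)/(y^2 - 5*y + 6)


(1) = (t + 6*sqrt(2))/(t - 1)
(2) = (q + 5)/(q - 1)
(3) = (-a + u)/(-8*a + u)
(4) = (m - 6)/(m - 2)
(5) = (y^2 + 7*sqrt(2)*y + 12)/(y - 3)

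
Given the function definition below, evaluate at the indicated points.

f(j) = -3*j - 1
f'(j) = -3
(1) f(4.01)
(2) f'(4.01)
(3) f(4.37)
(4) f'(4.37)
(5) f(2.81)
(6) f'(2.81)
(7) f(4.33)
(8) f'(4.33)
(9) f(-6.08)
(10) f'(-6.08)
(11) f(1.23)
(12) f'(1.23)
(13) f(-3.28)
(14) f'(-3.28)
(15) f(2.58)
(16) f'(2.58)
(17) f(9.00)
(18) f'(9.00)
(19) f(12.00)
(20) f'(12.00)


(1) = -13.03
(2) = -3.00
(3) = -14.11
(4) = -3.00
(5) = -9.43
(6) = -3.00
(7) = -13.99
(8) = -3.00
(9) = 17.24
(10) = -3.00
(11) = -4.69
(12) = -3.00
(13) = 8.84
(14) = -3.00
(15) = -8.74
(16) = -3.00
(17) = -28.00
(18) = -3.00
(19) = -37.00
(20) = -3.00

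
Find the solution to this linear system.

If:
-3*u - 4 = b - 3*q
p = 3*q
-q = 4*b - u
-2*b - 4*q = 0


Then:
b = -4/13
p = 6/13
q = 2/13
u = -14/13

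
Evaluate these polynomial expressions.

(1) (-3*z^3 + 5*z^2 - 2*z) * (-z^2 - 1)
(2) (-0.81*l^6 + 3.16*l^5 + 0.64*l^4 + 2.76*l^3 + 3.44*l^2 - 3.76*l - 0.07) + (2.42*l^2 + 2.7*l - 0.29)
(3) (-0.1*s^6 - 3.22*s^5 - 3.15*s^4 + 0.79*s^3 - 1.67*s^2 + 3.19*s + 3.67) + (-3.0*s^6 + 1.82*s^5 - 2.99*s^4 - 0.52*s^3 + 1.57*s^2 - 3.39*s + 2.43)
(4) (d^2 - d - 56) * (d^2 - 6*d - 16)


(1) = 3*z^5 - 5*z^4 + 5*z^3 - 5*z^2 + 2*z
(2) = -0.81*l^6 + 3.16*l^5 + 0.64*l^4 + 2.76*l^3 + 5.86*l^2 - 1.06*l - 0.36
(3) = -3.1*s^6 - 1.4*s^5 - 6.14*s^4 + 0.27*s^3 - 0.1*s^2 - 0.2*s + 6.1
(4) = d^4 - 7*d^3 - 66*d^2 + 352*d + 896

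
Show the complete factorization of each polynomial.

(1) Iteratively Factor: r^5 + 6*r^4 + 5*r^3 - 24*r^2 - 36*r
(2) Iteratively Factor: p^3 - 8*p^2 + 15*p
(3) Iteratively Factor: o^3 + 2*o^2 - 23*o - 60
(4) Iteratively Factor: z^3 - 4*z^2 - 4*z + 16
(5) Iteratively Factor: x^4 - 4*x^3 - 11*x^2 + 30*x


(1) = (r)*(r^4 + 6*r^3 + 5*r^2 - 24*r - 36) = r*(r + 3)*(r^3 + 3*r^2 - 4*r - 12) = r*(r + 2)*(r + 3)*(r^2 + r - 6) = r*(r + 2)*(r + 3)^2*(r - 2)
(2) = (p - 5)*(p^2 - 3*p) = (p - 5)*(p - 3)*(p)
(3) = (o + 4)*(o^2 - 2*o - 15) = (o + 3)*(o + 4)*(o - 5)
(4) = (z - 4)*(z^2 - 4) = (z - 4)*(z - 2)*(z + 2)
(5) = (x + 3)*(x^3 - 7*x^2 + 10*x) = x*(x + 3)*(x^2 - 7*x + 10) = x*(x - 2)*(x + 3)*(x - 5)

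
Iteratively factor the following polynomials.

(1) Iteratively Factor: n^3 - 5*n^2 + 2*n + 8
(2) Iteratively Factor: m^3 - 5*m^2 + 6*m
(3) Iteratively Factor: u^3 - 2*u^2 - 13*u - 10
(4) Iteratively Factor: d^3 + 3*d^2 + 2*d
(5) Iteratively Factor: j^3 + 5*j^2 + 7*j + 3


(1) = (n - 4)*(n^2 - n - 2) = (n - 4)*(n - 2)*(n + 1)
(2) = (m - 3)*(m^2 - 2*m) = (m - 3)*(m - 2)*(m)
(3) = (u + 2)*(u^2 - 4*u - 5) = (u - 5)*(u + 2)*(u + 1)
(4) = (d)*(d^2 + 3*d + 2) = d*(d + 1)*(d + 2)
(5) = (j + 3)*(j^2 + 2*j + 1) = (j + 1)*(j + 3)*(j + 1)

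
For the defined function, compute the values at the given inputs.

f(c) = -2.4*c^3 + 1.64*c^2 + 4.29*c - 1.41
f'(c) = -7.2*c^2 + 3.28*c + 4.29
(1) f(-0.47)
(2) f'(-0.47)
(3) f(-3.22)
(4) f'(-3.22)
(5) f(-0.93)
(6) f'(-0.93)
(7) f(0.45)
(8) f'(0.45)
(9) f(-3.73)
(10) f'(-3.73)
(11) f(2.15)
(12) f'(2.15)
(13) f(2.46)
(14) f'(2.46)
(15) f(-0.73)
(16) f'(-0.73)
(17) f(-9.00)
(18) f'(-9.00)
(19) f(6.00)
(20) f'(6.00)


(1) = -2.81
(2) = 1.16
(3) = 81.91
(4) = -80.92
(5) = -2.05
(6) = -4.99
(7) = 0.63
(8) = 4.31
(9) = 129.95
(10) = -108.12
(11) = -8.46
(12) = -21.94
(13) = -16.66
(14) = -31.21
(15) = -2.73
(16) = -1.94
(17) = 1842.42
(18) = -608.43
(19) = -435.03
(20) = -235.23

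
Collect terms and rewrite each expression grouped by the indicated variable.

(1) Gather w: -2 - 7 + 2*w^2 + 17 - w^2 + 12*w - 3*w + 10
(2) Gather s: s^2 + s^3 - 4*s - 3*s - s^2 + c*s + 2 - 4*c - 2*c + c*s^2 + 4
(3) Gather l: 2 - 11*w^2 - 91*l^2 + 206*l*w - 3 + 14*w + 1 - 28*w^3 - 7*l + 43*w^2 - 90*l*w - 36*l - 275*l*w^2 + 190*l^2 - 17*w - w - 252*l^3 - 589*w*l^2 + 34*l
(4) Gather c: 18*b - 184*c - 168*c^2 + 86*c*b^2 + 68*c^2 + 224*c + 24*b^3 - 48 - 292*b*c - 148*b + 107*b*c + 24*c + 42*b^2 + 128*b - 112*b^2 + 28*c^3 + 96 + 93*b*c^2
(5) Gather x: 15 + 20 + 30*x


(1) = w^2 + 9*w + 18
(2) = c*s^2 - 6*c + s^3 + s*(c - 7) + 6
(3) = -252*l^3 + l^2*(99 - 589*w) + l*(-275*w^2 + 116*w - 9) - 28*w^3 + 32*w^2 - 4*w
(4) = 24*b^3 - 70*b^2 - 2*b + 28*c^3 + c^2*(93*b - 100) + c*(86*b^2 - 185*b + 64) + 48
(5) = 30*x + 35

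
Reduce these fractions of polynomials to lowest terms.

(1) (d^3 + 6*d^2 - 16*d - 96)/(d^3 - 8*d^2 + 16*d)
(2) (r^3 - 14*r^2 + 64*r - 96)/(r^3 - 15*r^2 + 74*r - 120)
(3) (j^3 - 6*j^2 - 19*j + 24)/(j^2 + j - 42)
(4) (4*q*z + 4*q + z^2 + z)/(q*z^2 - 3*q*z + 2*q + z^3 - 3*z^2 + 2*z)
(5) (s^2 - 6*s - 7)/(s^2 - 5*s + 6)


(1) = (d^2 + 10*d + 24)/(d^2 - 4*d)
(2) = (r - 4)/(r - 5)
(3) = (j^3 - 6*j^2 - 19*j + 24)/(j^2 + j - 42)
(4) = (4*q*z + 4*q + z^2 + z)/(q*z^2 - 3*q*z + 2*q + z^3 - 3*z^2 + 2*z)
(5) = (s^2 - 6*s - 7)/(s^2 - 5*s + 6)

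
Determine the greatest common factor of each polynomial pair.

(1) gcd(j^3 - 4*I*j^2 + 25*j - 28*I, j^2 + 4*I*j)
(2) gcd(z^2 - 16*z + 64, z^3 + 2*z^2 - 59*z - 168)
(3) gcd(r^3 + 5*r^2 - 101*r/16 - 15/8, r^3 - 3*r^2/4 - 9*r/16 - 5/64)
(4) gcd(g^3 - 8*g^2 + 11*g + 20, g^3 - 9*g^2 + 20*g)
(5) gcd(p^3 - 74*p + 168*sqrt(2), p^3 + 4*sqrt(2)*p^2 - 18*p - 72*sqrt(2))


(1) = gcd((j - 7*I)*(j - I)*(j + 4*I), j*(j + 4*I)) = j + 4*I
(2) = z - 8
(3) = gcd((r - 5/4)*(r + 1/4)*(r + 6), (r - 5/4)*(r + 1/4)^2) = r^2 - r - 5/16
(4) = gcd((g - 5)*(g - 4)*(g + 1), g*(g - 5)*(g - 4)) = g^2 - 9*g + 20
(5) = p - 3*sqrt(2)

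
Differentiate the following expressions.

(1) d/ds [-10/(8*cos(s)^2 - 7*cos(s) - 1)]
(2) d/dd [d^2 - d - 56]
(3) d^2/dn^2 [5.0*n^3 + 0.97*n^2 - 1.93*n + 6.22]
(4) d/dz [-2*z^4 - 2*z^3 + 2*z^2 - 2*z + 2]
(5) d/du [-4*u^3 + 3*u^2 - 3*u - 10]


(1) = 10*(7 - 16*cos(s))*sin(s)/(-8*cos(s)^2 + 7*cos(s) + 1)^2
(2) = 2*d - 1
(3) = 30.0*n + 1.94
(4) = -8*z^3 - 6*z^2 + 4*z - 2
(5) = -12*u^2 + 6*u - 3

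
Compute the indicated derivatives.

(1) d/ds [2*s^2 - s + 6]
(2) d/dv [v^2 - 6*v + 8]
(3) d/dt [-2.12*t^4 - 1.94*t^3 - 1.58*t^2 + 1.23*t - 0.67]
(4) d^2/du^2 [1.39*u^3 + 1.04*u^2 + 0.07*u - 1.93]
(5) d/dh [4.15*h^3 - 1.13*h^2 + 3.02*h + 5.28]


(1) = 4*s - 1
(2) = 2*v - 6
(3) = -8.48*t^3 - 5.82*t^2 - 3.16*t + 1.23
(4) = 8.34*u + 2.08
(5) = 12.45*h^2 - 2.26*h + 3.02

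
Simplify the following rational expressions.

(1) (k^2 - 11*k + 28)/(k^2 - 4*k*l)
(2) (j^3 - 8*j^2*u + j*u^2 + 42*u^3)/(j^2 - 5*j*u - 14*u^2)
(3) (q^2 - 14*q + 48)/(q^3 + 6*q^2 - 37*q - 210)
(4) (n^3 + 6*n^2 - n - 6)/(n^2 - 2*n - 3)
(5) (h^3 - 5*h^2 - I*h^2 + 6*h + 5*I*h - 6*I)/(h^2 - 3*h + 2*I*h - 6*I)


(1) = (k^2 - 11*k + 28)/(k^2 - 4*k*l)
(2) = j - 3*u
(3) = (q - 8)/(q^2 + 12*q + 35)
(4) = (n^2 + 5*n - 6)/(n - 3)
(5) = (h^2 + h*(-2 - I) + 2*I)/(h + 2*I)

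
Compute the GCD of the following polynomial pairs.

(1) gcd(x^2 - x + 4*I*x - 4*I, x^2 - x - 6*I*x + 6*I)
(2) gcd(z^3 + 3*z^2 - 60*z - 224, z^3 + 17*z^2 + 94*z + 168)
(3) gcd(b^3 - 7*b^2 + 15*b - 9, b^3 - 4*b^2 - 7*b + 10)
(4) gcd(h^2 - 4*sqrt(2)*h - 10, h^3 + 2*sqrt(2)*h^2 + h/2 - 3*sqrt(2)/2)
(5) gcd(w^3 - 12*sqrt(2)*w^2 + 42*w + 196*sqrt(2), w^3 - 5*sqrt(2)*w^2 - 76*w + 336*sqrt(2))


(1) = x - 1
(2) = gcd((z - 8)*(z + 4)*(z + 7), (z + 4)*(z + 6)*(z + 7)) = z^2 + 11*z + 28
(3) = gcd((b - 3)^2*(b - 1), (b - 5)*(b - 1)*(b + 2)) = b - 1
(4) = h + sqrt(2)
(5) = w - 7*sqrt(2)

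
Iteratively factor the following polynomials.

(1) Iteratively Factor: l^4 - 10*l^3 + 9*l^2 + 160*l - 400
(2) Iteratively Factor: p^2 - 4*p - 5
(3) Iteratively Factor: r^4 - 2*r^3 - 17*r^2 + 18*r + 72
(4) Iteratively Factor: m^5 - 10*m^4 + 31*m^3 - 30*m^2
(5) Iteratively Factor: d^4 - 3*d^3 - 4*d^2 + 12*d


(1) = (l - 5)*(l^3 - 5*l^2 - 16*l + 80) = (l - 5)*(l - 4)*(l^2 - l - 20) = (l - 5)*(l - 4)*(l + 4)*(l - 5)
(2) = (p - 5)*(p + 1)
(3) = (r + 3)*(r^3 - 5*r^2 - 2*r + 24) = (r - 4)*(r + 3)*(r^2 - r - 6) = (r - 4)*(r - 3)*(r + 3)*(r + 2)
(4) = (m - 3)*(m^4 - 7*m^3 + 10*m^2) = (m - 3)*(m - 2)*(m^3 - 5*m^2) = m*(m - 3)*(m - 2)*(m^2 - 5*m) = m^2*(m - 3)*(m - 2)*(m - 5)
(5) = (d)*(d^3 - 3*d^2 - 4*d + 12) = d*(d - 2)*(d^2 - d - 6) = d*(d - 2)*(d + 2)*(d - 3)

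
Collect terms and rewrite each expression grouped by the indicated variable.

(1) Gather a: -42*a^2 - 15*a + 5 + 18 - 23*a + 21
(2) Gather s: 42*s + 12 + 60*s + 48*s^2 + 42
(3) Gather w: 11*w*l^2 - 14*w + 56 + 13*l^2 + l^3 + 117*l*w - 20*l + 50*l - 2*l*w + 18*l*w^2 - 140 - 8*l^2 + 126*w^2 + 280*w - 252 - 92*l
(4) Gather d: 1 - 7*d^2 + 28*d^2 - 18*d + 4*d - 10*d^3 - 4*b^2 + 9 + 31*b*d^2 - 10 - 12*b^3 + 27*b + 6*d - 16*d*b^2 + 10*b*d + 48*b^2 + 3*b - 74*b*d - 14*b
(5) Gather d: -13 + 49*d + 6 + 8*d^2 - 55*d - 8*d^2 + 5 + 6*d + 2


(1) = -42*a^2 - 38*a + 44
(2) = 48*s^2 + 102*s + 54
(3) = l^3 + 5*l^2 - 62*l + w^2*(18*l + 126) + w*(11*l^2 + 115*l + 266) - 336
(4) = -12*b^3 + 44*b^2 + 16*b - 10*d^3 + d^2*(31*b + 21) + d*(-16*b^2 - 64*b - 8)
(5) = 0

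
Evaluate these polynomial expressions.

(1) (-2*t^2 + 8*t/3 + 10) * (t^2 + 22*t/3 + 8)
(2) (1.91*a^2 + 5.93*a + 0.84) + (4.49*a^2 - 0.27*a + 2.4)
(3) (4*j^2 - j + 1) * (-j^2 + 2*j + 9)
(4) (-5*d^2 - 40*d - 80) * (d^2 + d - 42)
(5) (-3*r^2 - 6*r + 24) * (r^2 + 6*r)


(1) = -2*t^4 - 12*t^3 + 122*t^2/9 + 284*t/3 + 80
(2) = 6.4*a^2 + 5.66*a + 3.24
(3) = -4*j^4 + 9*j^3 + 33*j^2 - 7*j + 9
(4) = -5*d^4 - 45*d^3 + 90*d^2 + 1600*d + 3360
(5) = -3*r^4 - 24*r^3 - 12*r^2 + 144*r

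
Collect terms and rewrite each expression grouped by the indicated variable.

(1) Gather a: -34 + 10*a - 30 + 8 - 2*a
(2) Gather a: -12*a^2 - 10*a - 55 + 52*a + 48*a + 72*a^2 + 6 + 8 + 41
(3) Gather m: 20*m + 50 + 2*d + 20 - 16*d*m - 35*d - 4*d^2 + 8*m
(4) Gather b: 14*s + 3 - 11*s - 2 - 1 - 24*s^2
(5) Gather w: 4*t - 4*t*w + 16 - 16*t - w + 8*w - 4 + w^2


(1) = 8*a - 56
(2) = 60*a^2 + 90*a
(3) = -4*d^2 - 33*d + m*(28 - 16*d) + 70
(4) = -24*s^2 + 3*s
(5) = -12*t + w^2 + w*(7 - 4*t) + 12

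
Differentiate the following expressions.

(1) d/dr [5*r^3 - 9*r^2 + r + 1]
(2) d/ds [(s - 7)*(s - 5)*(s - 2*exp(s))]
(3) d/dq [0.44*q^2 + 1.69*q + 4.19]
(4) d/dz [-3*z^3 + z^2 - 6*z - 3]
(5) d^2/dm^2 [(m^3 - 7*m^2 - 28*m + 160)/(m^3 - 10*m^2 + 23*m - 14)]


(1) = 15*r^2 - 18*r + 1
(2) = -2*s^2*exp(s) + 3*s^2 + 20*s*exp(s) - 24*s - 46*exp(s) + 35
(3) = 0.88*q + 1.69
(4) = -9*z^2 + 2*z - 6
(5) = 6*(m^6 - 51*m^5 + 789*m^4 - 5621*m^3 + 19554*m^2 - 30444*m + 17284)/(m^9 - 30*m^8 + 369*m^7 - 2422*m^6 + 9327*m^5 - 22002*m^4 + 32075*m^3 - 28098*m^2 + 13524*m - 2744)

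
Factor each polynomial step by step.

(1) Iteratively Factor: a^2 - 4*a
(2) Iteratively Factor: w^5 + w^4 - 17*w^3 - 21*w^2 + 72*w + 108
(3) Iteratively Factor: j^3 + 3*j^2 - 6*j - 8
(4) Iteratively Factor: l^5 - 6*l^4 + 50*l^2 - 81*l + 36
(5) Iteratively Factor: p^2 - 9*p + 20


(1) = (a - 4)*(a)
(2) = (w + 2)*(w^4 - w^3 - 15*w^2 + 9*w + 54) = (w - 3)*(w + 2)*(w^3 + 2*w^2 - 9*w - 18) = (w - 3)*(w + 2)*(w + 3)*(w^2 - w - 6) = (w - 3)^2*(w + 2)*(w + 3)*(w + 2)
(3) = (j + 4)*(j^2 - j - 2) = (j + 1)*(j + 4)*(j - 2)
(4) = (l - 3)*(l^4 - 3*l^3 - 9*l^2 + 23*l - 12) = (l - 4)*(l - 3)*(l^3 + l^2 - 5*l + 3) = (l - 4)*(l - 3)*(l - 1)*(l^2 + 2*l - 3) = (l - 4)*(l - 3)*(l - 1)*(l + 3)*(l - 1)
(5) = (p - 5)*(p - 4)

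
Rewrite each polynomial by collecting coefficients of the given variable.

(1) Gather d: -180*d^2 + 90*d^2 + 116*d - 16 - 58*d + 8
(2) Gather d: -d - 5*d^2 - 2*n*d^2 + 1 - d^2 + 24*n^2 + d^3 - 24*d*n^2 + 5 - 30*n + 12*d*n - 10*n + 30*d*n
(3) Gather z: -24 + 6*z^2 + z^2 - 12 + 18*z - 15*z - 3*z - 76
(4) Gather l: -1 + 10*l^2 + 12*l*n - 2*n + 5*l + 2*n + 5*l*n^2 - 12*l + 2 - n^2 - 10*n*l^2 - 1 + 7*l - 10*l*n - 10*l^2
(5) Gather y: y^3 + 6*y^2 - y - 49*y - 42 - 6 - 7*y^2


(1) = -90*d^2 + 58*d - 8
(2) = d^3 + d^2*(-2*n - 6) + d*(-24*n^2 + 42*n - 1) + 24*n^2 - 40*n + 6
(3) = 7*z^2 - 112
(4) = -10*l^2*n + l*(5*n^2 + 2*n) - n^2
(5) = y^3 - y^2 - 50*y - 48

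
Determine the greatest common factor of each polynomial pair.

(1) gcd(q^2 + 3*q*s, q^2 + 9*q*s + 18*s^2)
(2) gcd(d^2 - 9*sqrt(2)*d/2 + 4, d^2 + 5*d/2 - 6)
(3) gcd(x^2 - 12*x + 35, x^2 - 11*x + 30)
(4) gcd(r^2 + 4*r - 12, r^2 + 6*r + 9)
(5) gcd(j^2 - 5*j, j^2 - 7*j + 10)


(1) = gcd(q*(q + 3*s), (q + 3*s)*(q + 6*s)) = q + 3*s
(2) = 1
(3) = x - 5
(4) = 1
(5) = gcd(j*(j - 5), (j - 5)*(j - 2)) = j - 5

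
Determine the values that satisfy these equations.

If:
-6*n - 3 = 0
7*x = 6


Then:
n = -1/2
x = 6/7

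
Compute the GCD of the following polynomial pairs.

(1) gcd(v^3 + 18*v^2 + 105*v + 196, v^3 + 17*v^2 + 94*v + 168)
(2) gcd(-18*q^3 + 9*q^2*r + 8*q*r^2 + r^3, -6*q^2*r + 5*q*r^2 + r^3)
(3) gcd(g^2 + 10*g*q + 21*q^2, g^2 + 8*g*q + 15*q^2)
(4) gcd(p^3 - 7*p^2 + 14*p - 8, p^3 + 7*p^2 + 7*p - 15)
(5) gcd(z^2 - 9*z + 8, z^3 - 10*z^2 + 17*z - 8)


(1) = v^2 + 11*v + 28
(2) = gcd((-q + r)*(3*q + r)*(6*q + r), r*(-q + r)*(6*q + r)) = 6*q^2 - 5*q*r - r^2
(3) = gcd((g + 3*q)*(g + 7*q), (g + 3*q)*(g + 5*q)) = g + 3*q
(4) = gcd((p - 4)*(p - 2)*(p - 1), (p - 1)*(p + 3)*(p + 5)) = p - 1
(5) = gcd((z - 8)*(z - 1), (z - 8)*(z - 1)^2) = z^2 - 9*z + 8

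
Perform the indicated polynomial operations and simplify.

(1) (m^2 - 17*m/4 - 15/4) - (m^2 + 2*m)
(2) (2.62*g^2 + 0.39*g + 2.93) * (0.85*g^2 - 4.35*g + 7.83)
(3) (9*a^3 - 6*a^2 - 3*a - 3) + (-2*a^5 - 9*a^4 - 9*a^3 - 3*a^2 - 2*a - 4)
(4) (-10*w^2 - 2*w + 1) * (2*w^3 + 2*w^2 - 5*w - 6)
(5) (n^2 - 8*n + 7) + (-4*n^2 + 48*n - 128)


(1) = -25*m/4 - 15/4
(2) = 2.227*g^4 - 11.0655*g^3 + 21.3086*g^2 - 9.6918*g + 22.9419
(3) = -2*a^5 - 9*a^4 - 9*a^2 - 5*a - 7
(4) = -20*w^5 - 24*w^4 + 48*w^3 + 72*w^2 + 7*w - 6
(5) = -3*n^2 + 40*n - 121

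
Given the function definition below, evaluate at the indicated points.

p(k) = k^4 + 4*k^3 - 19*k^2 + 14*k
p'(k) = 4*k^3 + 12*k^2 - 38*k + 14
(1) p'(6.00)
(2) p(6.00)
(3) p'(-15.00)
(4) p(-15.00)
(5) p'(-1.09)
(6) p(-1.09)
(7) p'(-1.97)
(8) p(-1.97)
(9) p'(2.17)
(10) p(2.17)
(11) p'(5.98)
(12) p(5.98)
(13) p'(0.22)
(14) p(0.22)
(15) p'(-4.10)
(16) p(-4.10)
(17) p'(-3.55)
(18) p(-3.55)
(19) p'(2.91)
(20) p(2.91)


(1) = 1082.00
(2) = 1560.00
(3) = -10216.00
(4) = 32640.00
(5) = 64.50
(6) = -41.60
(7) = 104.85
(8) = -116.84
(9) = 28.92
(10) = 3.96
(11) = 1071.27
(12) = 1538.47
(13) = 6.26
(14) = 2.21
(15) = 95.84
(16) = -369.90
(17) = 121.17
(18) = -309.28
(19) = 103.61
(20) = 50.12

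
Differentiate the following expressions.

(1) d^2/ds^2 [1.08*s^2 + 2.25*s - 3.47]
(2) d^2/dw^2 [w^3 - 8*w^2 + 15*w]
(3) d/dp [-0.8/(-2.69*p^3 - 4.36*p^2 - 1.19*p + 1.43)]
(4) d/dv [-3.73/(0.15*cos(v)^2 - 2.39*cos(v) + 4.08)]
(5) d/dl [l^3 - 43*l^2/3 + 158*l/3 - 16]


(1) = 2.16000000000000
(2) = 6*w - 16
(3) = (-6.456*p^2 - 6.976*p - 0.952)/(2.69*p^3 + 4.36*p^2 + 1.19*p - 1.43)^2
(4) = (8.9147 - 1.119*cos(v))*sin(v)/(0.15*cos(v)^2 - 2.39*cos(v) + 4.08)^2
(5) = 3*l^2 - 86*l/3 + 158/3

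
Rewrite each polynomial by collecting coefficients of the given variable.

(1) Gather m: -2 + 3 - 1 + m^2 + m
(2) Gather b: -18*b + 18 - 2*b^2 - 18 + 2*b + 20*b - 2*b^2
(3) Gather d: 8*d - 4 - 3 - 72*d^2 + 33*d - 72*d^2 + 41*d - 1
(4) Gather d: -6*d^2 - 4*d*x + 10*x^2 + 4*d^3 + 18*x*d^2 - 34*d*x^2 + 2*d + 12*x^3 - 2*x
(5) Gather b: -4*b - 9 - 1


(1) = m^2 + m
(2) = -4*b^2 + 4*b
(3) = -144*d^2 + 82*d - 8
(4) = 4*d^3 + d^2*(18*x - 6) + d*(-34*x^2 - 4*x + 2) + 12*x^3 + 10*x^2 - 2*x
(5) = -4*b - 10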